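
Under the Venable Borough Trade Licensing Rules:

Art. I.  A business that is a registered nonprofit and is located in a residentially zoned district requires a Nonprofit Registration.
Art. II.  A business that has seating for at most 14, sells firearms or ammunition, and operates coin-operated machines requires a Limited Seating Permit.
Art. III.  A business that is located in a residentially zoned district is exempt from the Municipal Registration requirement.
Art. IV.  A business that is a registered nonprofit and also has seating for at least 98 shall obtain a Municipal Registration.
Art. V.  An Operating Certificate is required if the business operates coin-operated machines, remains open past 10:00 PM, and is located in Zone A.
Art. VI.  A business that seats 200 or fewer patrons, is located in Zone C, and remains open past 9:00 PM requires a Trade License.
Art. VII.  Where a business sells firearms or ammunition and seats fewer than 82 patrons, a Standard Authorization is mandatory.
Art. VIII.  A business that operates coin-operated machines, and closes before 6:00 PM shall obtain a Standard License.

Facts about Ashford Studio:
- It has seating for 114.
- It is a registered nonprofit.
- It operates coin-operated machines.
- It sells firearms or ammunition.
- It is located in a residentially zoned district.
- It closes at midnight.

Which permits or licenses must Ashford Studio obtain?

Art. I. is a registered nonprofit; is located in a residentially zoned district → Nonprofit Registration required.
Art. II. seating 114 > 14; sells firearms or ammunition; operates coin-operated machines → Limited Seating Permit not required.
Art. III. is located in a residentially zoned district → exempt from Municipal Registration.
Art. IV. is a registered nonprofit; seating 114 ≥ 98 → Municipal Registration required.
Art. V. operates coin-operated machines; closes midnight, after 10:00 PM; is located in a residentially zoned district (not: is located in Zone A) → Operating Certificate not required.
Art. VI. seating 114 ≤ 200; is located in a residentially zoned district (not: is located in Zone C); closes midnight, after 9:00 PM → Trade License not required.
Art. VII. sells firearms or ammunition; seating 114 ≥ 82 → Standard Authorization not required.
Art. VIII. operates coin-operated machines; closes midnight, after 6:00 PM → Standard License not required.

Nonprofit Registration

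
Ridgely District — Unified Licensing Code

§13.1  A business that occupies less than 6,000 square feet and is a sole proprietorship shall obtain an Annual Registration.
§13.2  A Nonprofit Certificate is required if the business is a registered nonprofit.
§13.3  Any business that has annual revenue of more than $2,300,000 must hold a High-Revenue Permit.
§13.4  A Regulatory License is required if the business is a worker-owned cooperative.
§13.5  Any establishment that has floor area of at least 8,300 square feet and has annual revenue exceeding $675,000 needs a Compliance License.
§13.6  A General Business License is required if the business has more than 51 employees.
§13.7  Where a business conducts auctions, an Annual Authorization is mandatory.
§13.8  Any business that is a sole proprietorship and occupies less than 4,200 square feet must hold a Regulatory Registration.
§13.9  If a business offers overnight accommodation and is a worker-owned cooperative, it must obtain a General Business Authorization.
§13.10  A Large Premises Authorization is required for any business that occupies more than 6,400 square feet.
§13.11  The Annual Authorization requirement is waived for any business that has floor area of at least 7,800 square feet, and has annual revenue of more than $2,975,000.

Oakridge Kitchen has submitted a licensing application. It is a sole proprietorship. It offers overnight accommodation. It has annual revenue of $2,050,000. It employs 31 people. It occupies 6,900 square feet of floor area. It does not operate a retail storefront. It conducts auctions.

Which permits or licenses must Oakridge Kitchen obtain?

§13.1 floor area 6,900 square feet ≥ 6,000 square feet; is a sole proprietorship → Annual Registration not required.
§13.2 is a sole proprietorship (not: is a registered nonprofit) → Nonprofit Certificate not required.
§13.3 revenue $2,050,000 ≤ $2,300,000 → High-Revenue Permit not required.
§13.4 is a sole proprietorship (not: is a worker-owned cooperative) → Regulatory License not required.
§13.5 floor area 6,900 square feet < 8,300 square feet; revenue $2,050,000 > $675,000 → Compliance License not required.
§13.6 employees 31 ≤ 51 → General Business License not required.
§13.7 conducts auctions → Annual Authorization required.
§13.8 is a sole proprietorship; floor area 6,900 square feet ≥ 4,200 square feet → Regulatory Registration not required.
§13.9 offers overnight accommodation; is a sole proprietorship (not: is a worker-owned cooperative) → General Business Authorization not required.
§13.10 floor area 6,900 square feet > 6,400 square feet → Large Premises Authorization required.
§13.11 floor area 6,900 square feet < 7,800 square feet; revenue $2,050,000 ≤ $2,975,000 → Annual Authorization exemption does not apply.

Annual Authorization, Large Premises Authorization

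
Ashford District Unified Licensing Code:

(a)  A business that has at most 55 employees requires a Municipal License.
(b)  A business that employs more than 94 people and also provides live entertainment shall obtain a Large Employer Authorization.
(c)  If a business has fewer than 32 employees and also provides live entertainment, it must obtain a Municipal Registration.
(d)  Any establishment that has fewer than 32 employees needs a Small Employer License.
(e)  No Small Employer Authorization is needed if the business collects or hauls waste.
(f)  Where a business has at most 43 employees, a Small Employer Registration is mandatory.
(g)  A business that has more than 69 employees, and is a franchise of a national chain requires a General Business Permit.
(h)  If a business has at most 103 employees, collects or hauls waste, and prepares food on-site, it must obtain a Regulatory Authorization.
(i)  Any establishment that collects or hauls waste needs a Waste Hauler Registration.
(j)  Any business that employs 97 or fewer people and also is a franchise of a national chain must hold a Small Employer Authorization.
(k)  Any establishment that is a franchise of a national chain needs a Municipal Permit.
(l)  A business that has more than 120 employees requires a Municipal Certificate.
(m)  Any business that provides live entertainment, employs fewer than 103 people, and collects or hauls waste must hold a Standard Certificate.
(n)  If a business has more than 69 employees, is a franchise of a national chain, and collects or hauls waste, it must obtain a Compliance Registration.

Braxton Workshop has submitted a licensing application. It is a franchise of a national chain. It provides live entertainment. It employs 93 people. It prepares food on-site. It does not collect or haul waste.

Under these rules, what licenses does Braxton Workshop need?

General Business Permit, Municipal Permit, Small Employer Authorization

(a) employees 93 > 55 → Municipal License not required.
(b) employees 93 ≤ 94; provides live entertainment → Large Employer Authorization not required.
(c) employees 93 ≥ 32; provides live entertainment → Municipal Registration not required.
(d) employees 93 ≥ 32 → Small Employer License not required.
(e) does not collect or haul waste → Small Employer Authorization exemption does not apply.
(f) employees 93 > 43 → Small Employer Registration not required.
(g) employees 93 > 69; is a franchise of a national chain → General Business Permit required.
(h) employees 93 ≤ 103; does not collect or haul waste; prepares food on-site → Regulatory Authorization not required.
(i) does not collect or haul waste → Waste Hauler Registration not required.
(j) employees 93 ≤ 97; is a franchise of a national chain → Small Employer Authorization required.
(k) is a franchise of a national chain → Municipal Permit required.
(l) employees 93 ≤ 120 → Municipal Certificate not required.
(m) provides live entertainment; employees 93 < 103; does not collect or haul waste → Standard Certificate not required.
(n) employees 93 > 69; is a franchise of a national chain; does not collect or haul waste → Compliance Registration not required.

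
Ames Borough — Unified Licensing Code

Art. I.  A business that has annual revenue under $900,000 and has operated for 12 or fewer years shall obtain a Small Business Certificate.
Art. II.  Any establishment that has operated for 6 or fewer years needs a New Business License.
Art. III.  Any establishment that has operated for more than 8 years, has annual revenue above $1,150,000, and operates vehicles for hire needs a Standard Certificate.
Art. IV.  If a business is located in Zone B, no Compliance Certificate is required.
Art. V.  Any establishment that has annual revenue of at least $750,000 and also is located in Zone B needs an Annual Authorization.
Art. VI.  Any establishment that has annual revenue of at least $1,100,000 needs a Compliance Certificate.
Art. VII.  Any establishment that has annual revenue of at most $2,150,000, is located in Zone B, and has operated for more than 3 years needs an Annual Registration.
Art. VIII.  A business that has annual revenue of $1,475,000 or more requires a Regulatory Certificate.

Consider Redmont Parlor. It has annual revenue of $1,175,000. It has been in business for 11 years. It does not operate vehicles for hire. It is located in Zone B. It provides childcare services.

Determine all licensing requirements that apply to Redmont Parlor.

Art. I. revenue $1,175,000 ≥ $900,000; years in business 11 ≤ 12 → Small Business Certificate not required.
Art. II. years in business 11 > 6 → New Business License not required.
Art. III. years in business 11 > 8; revenue $1,175,000 > $1,150,000; does not operate vehicles for hire → Standard Certificate not required.
Art. IV. is located in Zone B → exempt from Compliance Certificate.
Art. V. revenue $1,175,000 ≥ $750,000; is located in Zone B → Annual Authorization required.
Art. VI. revenue $1,175,000 ≥ $1,100,000 → Compliance Certificate required.
Art. VII. revenue $1,175,000 ≤ $2,150,000; is located in Zone B; years in business 11 > 3 → Annual Registration required.
Art. VIII. revenue $1,175,000 < $1,475,000 → Regulatory Certificate not required.

Annual Authorization, Annual Registration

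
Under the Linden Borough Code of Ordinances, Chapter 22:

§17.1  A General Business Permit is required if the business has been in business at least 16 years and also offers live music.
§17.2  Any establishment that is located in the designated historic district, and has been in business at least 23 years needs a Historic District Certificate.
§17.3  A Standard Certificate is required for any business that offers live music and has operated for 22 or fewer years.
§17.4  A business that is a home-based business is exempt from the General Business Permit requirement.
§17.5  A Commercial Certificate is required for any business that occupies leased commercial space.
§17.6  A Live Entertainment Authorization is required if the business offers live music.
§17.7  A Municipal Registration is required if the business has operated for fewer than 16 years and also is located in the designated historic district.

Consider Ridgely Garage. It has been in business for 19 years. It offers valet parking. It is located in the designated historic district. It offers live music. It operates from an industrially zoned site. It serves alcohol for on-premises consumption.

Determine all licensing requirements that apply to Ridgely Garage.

General Business Permit, Live Entertainment Authorization, Standard Certificate

§17.1 years in business 19 ≥ 16; offers live music → General Business Permit required.
§17.2 is located in the designated historic district; years in business 19 < 23 → Historic District Certificate not required.
§17.3 offers live music; years in business 19 ≤ 22 → Standard Certificate required.
§17.4 operates from an industrially zoned site (not: is a home-based business) → General Business Permit exemption does not apply.
§17.5 operates from an industrially zoned site (not: occupies leased commercial space) → Commercial Certificate not required.
§17.6 offers live music → Live Entertainment Authorization required.
§17.7 years in business 19 ≥ 16; is located in the designated historic district → Municipal Registration not required.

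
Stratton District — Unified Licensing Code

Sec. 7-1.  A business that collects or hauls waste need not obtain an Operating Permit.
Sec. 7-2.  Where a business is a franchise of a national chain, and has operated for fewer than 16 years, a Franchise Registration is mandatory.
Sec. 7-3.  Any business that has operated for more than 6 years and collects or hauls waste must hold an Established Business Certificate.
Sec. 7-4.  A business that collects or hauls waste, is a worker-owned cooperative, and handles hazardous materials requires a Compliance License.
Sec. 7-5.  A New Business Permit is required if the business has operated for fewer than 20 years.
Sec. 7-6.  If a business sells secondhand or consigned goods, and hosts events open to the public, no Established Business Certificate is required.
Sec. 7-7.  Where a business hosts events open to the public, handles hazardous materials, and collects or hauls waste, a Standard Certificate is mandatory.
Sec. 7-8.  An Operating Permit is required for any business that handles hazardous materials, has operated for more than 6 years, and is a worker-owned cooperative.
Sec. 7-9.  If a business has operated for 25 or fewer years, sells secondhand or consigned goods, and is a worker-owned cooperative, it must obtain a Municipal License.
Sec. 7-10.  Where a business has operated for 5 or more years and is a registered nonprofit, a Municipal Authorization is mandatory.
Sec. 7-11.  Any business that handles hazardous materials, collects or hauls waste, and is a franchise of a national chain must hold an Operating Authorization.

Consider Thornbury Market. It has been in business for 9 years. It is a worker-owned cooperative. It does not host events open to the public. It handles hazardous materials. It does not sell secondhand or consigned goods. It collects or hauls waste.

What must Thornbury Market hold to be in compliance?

Sec. 7-1. collects or hauls waste → exempt from Operating Permit.
Sec. 7-2. is a worker-owned cooperative (not: is a franchise of a national chain); years in business 9 < 16 → Franchise Registration not required.
Sec. 7-3. years in business 9 > 6; collects or hauls waste → Established Business Certificate required.
Sec. 7-4. collects or hauls waste; is a worker-owned cooperative; handles hazardous materials → Compliance License required.
Sec. 7-5. years in business 9 < 20 → New Business Permit required.
Sec. 7-6. does not sell secondhand or consigned goods; does not host events open to the public → Established Business Certificate exemption does not apply.
Sec. 7-7. does not host events open to the public; handles hazardous materials; collects or hauls waste → Standard Certificate not required.
Sec. 7-8. handles hazardous materials; years in business 9 > 6; is a worker-owned cooperative → Operating Permit required.
Sec. 7-9. years in business 9 ≤ 25; does not sell secondhand or consigned goods; is a worker-owned cooperative → Municipal License not required.
Sec. 7-10. years in business 9 ≥ 5; is a worker-owned cooperative (not: is a registered nonprofit) → Municipal Authorization not required.
Sec. 7-11. handles hazardous materials; collects or hauls waste; is a worker-owned cooperative (not: is a franchise of a national chain) → Operating Authorization not required.

Compliance License, Established Business Certificate, New Business Permit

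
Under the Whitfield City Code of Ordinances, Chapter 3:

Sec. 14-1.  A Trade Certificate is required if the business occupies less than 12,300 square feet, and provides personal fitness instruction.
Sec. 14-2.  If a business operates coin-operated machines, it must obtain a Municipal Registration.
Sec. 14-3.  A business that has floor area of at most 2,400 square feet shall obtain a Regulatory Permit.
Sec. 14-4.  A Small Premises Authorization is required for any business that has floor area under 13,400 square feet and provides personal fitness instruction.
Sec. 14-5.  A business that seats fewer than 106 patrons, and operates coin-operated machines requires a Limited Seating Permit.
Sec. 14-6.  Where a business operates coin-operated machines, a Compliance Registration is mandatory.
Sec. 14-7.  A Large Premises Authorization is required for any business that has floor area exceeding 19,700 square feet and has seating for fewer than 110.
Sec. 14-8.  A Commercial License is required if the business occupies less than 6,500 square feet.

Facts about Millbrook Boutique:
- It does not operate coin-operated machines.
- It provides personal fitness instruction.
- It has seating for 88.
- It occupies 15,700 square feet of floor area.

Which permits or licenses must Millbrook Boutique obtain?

Sec. 14-1. floor area 15,700 square feet ≥ 12,300 square feet; provides personal fitness instruction → Trade Certificate not required.
Sec. 14-2. does not operate coin-operated machines → Municipal Registration not required.
Sec. 14-3. floor area 15,700 square feet > 2,400 square feet → Regulatory Permit not required.
Sec. 14-4. floor area 15,700 square feet ≥ 13,400 square feet; provides personal fitness instruction → Small Premises Authorization not required.
Sec. 14-5. seating 88 < 106; does not operate coin-operated machines → Limited Seating Permit not required.
Sec. 14-6. does not operate coin-operated machines → Compliance Registration not required.
Sec. 14-7. floor area 15,700 square feet ≤ 19,700 square feet; seating 88 < 110 → Large Premises Authorization not required.
Sec. 14-8. floor area 15,700 square feet ≥ 6,500 square feet → Commercial License not required.

None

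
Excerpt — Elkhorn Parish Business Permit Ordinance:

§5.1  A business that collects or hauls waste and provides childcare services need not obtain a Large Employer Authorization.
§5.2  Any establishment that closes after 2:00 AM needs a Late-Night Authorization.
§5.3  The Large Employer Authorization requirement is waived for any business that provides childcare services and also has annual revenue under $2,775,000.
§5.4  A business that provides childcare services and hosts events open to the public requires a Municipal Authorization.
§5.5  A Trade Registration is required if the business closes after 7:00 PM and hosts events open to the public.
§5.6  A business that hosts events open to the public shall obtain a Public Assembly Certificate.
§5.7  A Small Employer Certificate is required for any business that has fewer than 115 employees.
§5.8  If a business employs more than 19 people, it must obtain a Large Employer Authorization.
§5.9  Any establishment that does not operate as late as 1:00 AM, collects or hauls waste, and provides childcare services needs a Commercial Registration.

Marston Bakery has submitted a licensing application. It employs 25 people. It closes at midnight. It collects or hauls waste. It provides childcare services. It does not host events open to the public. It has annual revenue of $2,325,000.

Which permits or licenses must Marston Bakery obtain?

§5.1 collects or hauls waste; provides childcare services → exempt from Large Employer Authorization.
§5.2 closes midnight, at/before 2:00 AM → Late-Night Authorization not required.
§5.3 provides childcare services; revenue $2,325,000 < $2,775,000 → exempt from Large Employer Authorization.
§5.4 provides childcare services; does not host events open to the public → Municipal Authorization not required.
§5.5 closes midnight, after 7:00 PM; does not host events open to the public → Trade Registration not required.
§5.6 does not host events open to the public → Public Assembly Certificate not required.
§5.7 employees 25 < 115 → Small Employer Certificate required.
§5.8 employees 25 > 19 → Large Employer Authorization required.
§5.9 closes midnight, at/before 1:00 AM; collects or hauls waste; provides childcare services → Commercial Registration required.

Commercial Registration, Small Employer Certificate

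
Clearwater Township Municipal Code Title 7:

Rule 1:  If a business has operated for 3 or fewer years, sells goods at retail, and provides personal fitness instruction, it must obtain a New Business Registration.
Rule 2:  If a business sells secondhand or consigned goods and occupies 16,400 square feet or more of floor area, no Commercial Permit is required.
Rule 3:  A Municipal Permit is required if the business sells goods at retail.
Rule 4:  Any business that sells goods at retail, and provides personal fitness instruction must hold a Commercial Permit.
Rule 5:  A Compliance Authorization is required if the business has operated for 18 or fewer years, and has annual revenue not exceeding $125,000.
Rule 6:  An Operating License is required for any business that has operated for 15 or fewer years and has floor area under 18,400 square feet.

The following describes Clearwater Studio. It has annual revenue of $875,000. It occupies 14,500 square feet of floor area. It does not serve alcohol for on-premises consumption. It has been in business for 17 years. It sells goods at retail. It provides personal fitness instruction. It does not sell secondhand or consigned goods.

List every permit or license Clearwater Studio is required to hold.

Rule 1: years in business 17 > 3; sells goods at retail; provides personal fitness instruction → New Business Registration not required.
Rule 2: does not sell secondhand or consigned goods; floor area 14,500 square feet < 16,400 square feet → Commercial Permit exemption does not apply.
Rule 3: sells goods at retail → Municipal Permit required.
Rule 4: sells goods at retail; provides personal fitness instruction → Commercial Permit required.
Rule 5: years in business 17 ≤ 18; revenue $875,000 > $125,000 → Compliance Authorization not required.
Rule 6: years in business 17 > 15; floor area 14,500 square feet < 18,400 square feet → Operating License not required.

Commercial Permit, Municipal Permit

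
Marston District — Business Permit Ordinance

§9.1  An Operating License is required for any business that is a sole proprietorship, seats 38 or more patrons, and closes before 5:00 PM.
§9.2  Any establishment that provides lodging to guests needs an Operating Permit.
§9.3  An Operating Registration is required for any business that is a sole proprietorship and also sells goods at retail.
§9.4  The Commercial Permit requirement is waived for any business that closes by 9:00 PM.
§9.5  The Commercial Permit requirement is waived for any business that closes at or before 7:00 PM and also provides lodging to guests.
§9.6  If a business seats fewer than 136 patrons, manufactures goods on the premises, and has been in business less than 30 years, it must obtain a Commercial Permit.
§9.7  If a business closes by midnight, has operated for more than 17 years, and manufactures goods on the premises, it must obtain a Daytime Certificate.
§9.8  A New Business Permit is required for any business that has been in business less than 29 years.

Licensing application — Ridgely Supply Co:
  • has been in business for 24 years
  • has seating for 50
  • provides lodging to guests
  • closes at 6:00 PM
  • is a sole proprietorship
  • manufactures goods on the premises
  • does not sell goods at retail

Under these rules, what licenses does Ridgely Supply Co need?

Daytime Certificate, New Business Permit, Operating Permit

§9.1 is a sole proprietorship; seating 50 ≥ 38; closes 6:00 PM, after 5:00 PM → Operating License not required.
§9.2 provides lodging to guests → Operating Permit required.
§9.3 is a sole proprietorship; does not sell goods at retail → Operating Registration not required.
§9.4 closes 6:00 PM, at/before 9:00 PM → exempt from Commercial Permit.
§9.5 closes 6:00 PM, at/before 7:00 PM; provides lodging to guests → exempt from Commercial Permit.
§9.6 seating 50 < 136; manufactures goods on the premises; years in business 24 < 30 → Commercial Permit required.
§9.7 closes 6:00 PM, at/before midnight; years in business 24 > 17; manufactures goods on the premises → Daytime Certificate required.
§9.8 years in business 24 < 29 → New Business Permit required.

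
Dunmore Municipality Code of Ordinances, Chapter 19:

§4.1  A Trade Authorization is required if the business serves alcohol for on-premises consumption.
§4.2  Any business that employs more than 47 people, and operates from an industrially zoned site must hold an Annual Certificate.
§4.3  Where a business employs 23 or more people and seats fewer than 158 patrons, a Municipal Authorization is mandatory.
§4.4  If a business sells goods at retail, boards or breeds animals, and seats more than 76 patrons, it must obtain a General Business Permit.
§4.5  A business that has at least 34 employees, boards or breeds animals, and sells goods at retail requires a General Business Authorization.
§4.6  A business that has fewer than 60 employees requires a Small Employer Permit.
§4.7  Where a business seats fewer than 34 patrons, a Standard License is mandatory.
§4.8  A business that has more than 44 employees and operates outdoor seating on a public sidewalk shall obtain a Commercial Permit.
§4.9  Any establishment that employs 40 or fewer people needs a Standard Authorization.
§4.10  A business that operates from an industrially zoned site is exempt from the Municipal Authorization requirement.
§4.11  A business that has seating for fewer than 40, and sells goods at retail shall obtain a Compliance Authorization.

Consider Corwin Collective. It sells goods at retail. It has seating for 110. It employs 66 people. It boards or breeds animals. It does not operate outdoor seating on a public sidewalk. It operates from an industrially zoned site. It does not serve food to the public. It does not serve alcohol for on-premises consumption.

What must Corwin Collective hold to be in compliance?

Annual Certificate, General Business Authorization, General Business Permit

§4.1 does not serve alcohol for on-premises consumption → Trade Authorization not required.
§4.2 employees 66 > 47; operates from an industrially zoned site → Annual Certificate required.
§4.3 employees 66 ≥ 23; seating 110 < 158 → Municipal Authorization required.
§4.4 sells goods at retail; boards or breeds animals; seating 110 > 76 → General Business Permit required.
§4.5 employees 66 ≥ 34; boards or breeds animals; sells goods at retail → General Business Authorization required.
§4.6 employees 66 ≥ 60 → Small Employer Permit not required.
§4.7 seating 110 ≥ 34 → Standard License not required.
§4.8 employees 66 > 44; does not operate outdoor seating on a public sidewalk → Commercial Permit not required.
§4.9 employees 66 > 40 → Standard Authorization not required.
§4.10 operates from an industrially zoned site → exempt from Municipal Authorization.
§4.11 seating 110 ≥ 40; sells goods at retail → Compliance Authorization not required.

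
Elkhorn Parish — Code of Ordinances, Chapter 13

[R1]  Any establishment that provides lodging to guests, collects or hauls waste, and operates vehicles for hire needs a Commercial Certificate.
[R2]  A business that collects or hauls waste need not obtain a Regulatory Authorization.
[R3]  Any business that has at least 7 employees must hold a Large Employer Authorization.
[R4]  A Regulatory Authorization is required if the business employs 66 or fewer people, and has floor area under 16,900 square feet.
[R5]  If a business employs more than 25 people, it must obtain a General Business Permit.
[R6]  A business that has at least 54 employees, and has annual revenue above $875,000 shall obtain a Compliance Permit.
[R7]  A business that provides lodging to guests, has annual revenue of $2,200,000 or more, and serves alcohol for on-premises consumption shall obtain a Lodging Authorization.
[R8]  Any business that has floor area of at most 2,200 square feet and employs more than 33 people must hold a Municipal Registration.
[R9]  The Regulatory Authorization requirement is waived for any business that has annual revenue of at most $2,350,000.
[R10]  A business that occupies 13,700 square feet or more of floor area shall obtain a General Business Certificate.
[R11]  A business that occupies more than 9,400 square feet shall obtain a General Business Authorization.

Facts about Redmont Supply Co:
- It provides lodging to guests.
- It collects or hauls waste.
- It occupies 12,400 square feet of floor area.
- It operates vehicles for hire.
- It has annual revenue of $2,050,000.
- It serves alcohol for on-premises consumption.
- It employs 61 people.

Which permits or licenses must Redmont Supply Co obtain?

Commercial Certificate, Compliance Permit, General Business Authorization, General Business Permit, Large Employer Authorization

[R1] provides lodging to guests; collects or hauls waste; operates vehicles for hire → Commercial Certificate required.
[R2] collects or hauls waste → exempt from Regulatory Authorization.
[R3] employees 61 ≥ 7 → Large Employer Authorization required.
[R4] employees 61 ≤ 66; floor area 12,400 square feet < 16,900 square feet → Regulatory Authorization required.
[R5] employees 61 > 25 → General Business Permit required.
[R6] employees 61 ≥ 54; revenue $2,050,000 > $875,000 → Compliance Permit required.
[R7] provides lodging to guests; revenue $2,050,000 < $2,200,000; serves alcohol for on-premises consumption → Lodging Authorization not required.
[R8] floor area 12,400 square feet > 2,200 square feet; employees 61 > 33 → Municipal Registration not required.
[R9] revenue $2,050,000 ≤ $2,350,000 → exempt from Regulatory Authorization.
[R10] floor area 12,400 square feet < 13,700 square feet → General Business Certificate not required.
[R11] floor area 12,400 square feet > 9,400 square feet → General Business Authorization required.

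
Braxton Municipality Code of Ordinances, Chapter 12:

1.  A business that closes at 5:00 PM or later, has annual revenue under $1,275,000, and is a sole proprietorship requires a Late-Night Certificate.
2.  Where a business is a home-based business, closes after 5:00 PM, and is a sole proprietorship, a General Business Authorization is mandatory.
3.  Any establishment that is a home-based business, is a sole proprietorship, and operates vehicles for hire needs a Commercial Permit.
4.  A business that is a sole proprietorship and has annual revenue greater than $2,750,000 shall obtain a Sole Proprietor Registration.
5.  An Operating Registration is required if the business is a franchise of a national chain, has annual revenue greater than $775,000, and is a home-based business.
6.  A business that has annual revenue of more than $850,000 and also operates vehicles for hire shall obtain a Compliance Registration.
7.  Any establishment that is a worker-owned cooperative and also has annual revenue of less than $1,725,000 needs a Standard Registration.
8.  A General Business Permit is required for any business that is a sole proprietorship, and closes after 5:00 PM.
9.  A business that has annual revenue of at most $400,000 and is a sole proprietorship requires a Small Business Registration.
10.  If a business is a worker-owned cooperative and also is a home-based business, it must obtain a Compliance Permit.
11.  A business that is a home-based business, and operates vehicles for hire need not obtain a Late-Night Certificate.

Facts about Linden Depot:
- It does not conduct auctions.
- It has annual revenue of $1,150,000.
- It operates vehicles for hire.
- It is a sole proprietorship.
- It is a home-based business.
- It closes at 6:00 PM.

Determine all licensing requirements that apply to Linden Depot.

1. closes 6:00 PM, after 5:00 PM; revenue $1,150,000 < $1,275,000; is a sole proprietorship → Late-Night Certificate required.
2. is a home-based business; closes 6:00 PM, after 5:00 PM; is a sole proprietorship → General Business Authorization required.
3. is a home-based business; is a sole proprietorship; operates vehicles for hire → Commercial Permit required.
4. is a sole proprietorship; revenue $1,150,000 ≤ $2,750,000 → Sole Proprietor Registration not required.
5. is a sole proprietorship (not: is a franchise of a national chain); revenue $1,150,000 > $775,000; is a home-based business → Operating Registration not required.
6. revenue $1,150,000 > $850,000; operates vehicles for hire → Compliance Registration required.
7. is a sole proprietorship (not: is a worker-owned cooperative); revenue $1,150,000 < $1,725,000 → Standard Registration not required.
8. is a sole proprietorship; closes 6:00 PM, after 5:00 PM → General Business Permit required.
9. revenue $1,150,000 > $400,000; is a sole proprietorship → Small Business Registration not required.
10. is a sole proprietorship (not: is a worker-owned cooperative); is a home-based business → Compliance Permit not required.
11. is a home-based business; operates vehicles for hire → exempt from Late-Night Certificate.

Commercial Permit, Compliance Registration, General Business Authorization, General Business Permit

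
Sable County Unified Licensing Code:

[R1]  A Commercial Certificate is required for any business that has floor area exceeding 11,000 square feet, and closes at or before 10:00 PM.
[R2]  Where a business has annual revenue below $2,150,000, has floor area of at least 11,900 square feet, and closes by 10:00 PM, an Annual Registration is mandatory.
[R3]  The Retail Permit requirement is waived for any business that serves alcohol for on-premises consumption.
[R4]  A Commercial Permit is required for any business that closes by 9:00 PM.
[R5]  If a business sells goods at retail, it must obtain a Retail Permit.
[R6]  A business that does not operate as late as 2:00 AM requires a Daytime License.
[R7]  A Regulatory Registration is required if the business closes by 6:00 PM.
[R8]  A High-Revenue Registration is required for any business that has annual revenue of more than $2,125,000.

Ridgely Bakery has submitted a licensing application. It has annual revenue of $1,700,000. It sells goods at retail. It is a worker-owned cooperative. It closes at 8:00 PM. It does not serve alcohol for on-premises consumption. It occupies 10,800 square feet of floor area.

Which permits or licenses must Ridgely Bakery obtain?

[R1] floor area 10,800 square feet ≤ 11,000 square feet; closes 8:00 PM, at/before 10:00 PM → Commercial Certificate not required.
[R2] revenue $1,700,000 < $2,150,000; floor area 10,800 square feet < 11,900 square feet; closes 8:00 PM, at/before 10:00 PM → Annual Registration not required.
[R3] does not serve alcohol for on-premises consumption → Retail Permit exemption does not apply.
[R4] closes 8:00 PM, at/before 9:00 PM → Commercial Permit required.
[R5] sells goods at retail → Retail Permit required.
[R6] closes 8:00 PM, at/before 2:00 AM → Daytime License required.
[R7] closes 8:00 PM, after 6:00 PM → Regulatory Registration not required.
[R8] revenue $1,700,000 ≤ $2,125,000 → High-Revenue Registration not required.

Commercial Permit, Daytime License, Retail Permit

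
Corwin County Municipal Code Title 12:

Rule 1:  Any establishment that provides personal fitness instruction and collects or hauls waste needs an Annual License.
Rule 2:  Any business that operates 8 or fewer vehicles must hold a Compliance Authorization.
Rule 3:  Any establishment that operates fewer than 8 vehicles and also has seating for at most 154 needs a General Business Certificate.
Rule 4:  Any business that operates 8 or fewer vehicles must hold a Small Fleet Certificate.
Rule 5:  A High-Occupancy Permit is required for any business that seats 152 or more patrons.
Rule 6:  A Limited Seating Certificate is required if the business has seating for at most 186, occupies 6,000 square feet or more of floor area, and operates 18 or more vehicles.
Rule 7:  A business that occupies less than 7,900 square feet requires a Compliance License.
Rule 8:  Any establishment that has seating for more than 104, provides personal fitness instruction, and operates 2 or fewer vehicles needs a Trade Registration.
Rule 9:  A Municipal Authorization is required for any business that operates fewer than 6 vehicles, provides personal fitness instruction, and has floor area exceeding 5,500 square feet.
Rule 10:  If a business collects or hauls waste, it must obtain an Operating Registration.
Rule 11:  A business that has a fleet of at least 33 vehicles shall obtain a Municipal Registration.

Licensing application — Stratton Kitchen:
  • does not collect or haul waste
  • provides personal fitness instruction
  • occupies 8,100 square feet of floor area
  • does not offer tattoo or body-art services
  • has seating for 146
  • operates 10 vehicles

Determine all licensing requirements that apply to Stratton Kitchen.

Rule 1: provides personal fitness instruction; does not collect or haul waste → Annual License not required.
Rule 2: vehicles 10 > 8 → Compliance Authorization not required.
Rule 3: vehicles 10 ≥ 8; seating 146 ≤ 154 → General Business Certificate not required.
Rule 4: vehicles 10 > 8 → Small Fleet Certificate not required.
Rule 5: seating 146 < 152 → High-Occupancy Permit not required.
Rule 6: seating 146 ≤ 186; floor area 8,100 square feet ≥ 6,000 square feet; vehicles 10 < 18 → Limited Seating Certificate not required.
Rule 7: floor area 8,100 square feet ≥ 7,900 square feet → Compliance License not required.
Rule 8: seating 146 > 104; provides personal fitness instruction; vehicles 10 > 2 → Trade Registration not required.
Rule 9: vehicles 10 ≥ 6; provides personal fitness instruction; floor area 8,100 square feet > 5,500 square feet → Municipal Authorization not required.
Rule 10: does not collect or haul waste → Operating Registration not required.
Rule 11: vehicles 10 < 33 → Municipal Registration not required.

None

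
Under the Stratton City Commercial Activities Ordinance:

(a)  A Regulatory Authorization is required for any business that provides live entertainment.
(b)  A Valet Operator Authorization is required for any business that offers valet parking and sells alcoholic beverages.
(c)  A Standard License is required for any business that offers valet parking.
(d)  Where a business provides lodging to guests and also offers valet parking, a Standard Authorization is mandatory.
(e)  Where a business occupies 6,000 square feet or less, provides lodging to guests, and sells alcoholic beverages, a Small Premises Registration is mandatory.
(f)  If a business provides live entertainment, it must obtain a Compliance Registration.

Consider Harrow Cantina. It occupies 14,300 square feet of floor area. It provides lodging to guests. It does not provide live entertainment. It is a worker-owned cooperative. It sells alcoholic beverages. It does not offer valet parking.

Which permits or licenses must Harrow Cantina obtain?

(a) does not provide live entertainment → Regulatory Authorization not required.
(b) does not offer valet parking; sells alcoholic beverages → Valet Operator Authorization not required.
(c) does not offer valet parking → Standard License not required.
(d) provides lodging to guests; does not offer valet parking → Standard Authorization not required.
(e) floor area 14,300 square feet > 6,000 square feet; provides lodging to guests; sells alcoholic beverages → Small Premises Registration not required.
(f) does not provide live entertainment → Compliance Registration not required.

None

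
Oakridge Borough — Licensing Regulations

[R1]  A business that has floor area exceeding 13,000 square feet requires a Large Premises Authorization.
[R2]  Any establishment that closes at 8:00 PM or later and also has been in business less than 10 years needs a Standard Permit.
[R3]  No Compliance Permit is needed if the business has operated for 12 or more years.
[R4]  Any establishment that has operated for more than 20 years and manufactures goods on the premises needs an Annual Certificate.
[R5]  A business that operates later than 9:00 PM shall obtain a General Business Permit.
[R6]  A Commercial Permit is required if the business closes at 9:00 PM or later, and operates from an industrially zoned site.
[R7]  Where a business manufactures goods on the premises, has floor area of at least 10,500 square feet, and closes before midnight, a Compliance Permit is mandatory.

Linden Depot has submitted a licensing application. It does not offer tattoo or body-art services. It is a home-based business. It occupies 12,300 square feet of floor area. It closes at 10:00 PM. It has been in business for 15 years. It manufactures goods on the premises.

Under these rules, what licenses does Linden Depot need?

General Business Permit

[R1] floor area 12,300 square feet ≤ 13,000 square feet → Large Premises Authorization not required.
[R2] closes 10:00 PM, after 8:00 PM; years in business 15 ≥ 10 → Standard Permit not required.
[R3] years in business 15 ≥ 12 → exempt from Compliance Permit.
[R4] years in business 15 ≤ 20; manufactures goods on the premises → Annual Certificate not required.
[R5] closes 10:00 PM, after 9:00 PM → General Business Permit required.
[R6] closes 10:00 PM, after 9:00 PM; is a home-based business (not: operates from an industrially zoned site) → Commercial Permit not required.
[R7] manufactures goods on the premises; floor area 12,300 square feet ≥ 10,500 square feet; closes 10:00 PM, at/before midnight → Compliance Permit required.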